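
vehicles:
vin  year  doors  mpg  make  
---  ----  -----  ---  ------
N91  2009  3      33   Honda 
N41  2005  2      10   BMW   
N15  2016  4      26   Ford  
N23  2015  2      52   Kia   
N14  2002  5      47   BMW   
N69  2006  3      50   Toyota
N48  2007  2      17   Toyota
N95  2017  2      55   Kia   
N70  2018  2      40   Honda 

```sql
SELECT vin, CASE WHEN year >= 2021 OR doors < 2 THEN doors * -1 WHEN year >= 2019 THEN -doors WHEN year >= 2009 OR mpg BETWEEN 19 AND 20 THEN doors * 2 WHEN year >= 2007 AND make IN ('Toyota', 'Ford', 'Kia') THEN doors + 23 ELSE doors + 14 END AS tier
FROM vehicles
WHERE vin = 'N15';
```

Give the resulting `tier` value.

vin = N15: year=2016, doors=4, mpg=26, make=Ford.
year >= 2021 OR doors < 2 → false
year >= 2019 → false
year >= 2009 OR mpg BETWEEN 19 AND 20 → true → 8

8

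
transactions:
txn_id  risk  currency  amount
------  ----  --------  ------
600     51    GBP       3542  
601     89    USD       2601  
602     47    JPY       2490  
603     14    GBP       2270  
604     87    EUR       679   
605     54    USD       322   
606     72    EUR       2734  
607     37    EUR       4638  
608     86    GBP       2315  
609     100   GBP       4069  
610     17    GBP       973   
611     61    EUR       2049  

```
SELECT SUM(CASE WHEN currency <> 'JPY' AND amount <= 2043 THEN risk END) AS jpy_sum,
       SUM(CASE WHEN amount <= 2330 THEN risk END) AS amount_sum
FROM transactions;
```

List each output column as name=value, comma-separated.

[jpy_sum: currency <> 'JPY' AND amount <= 2043]
txn_id=600: ✗
txn_id=601: ✗
txn_id=602: ✗
txn_id=603: ✗
txn_id=604: ✓ → 87
txn_id=605: ✓ → 54
txn_id=606: ✗
txn_id=607: ✗
txn_id=608: ✗
txn_id=609: ✗
txn_id=610: ✓ → 17
txn_id=611: ✗
jpy_sum = 87 + 54 + 17 = 158
—
[amount_sum: amount <= 2330]
txn_id=600: ✗
txn_id=601: ✗
txn_id=602: ✗
txn_id=603: ✓ → 14
txn_id=604: ✓ → 87
txn_id=605: ✓ → 54
txn_id=606: ✗
txn_id=607: ✗
txn_id=608: ✓ → 86
txn_id=609: ✗
txn_id=610: ✓ → 17
txn_id=611: ✓ → 61
amount_sum = 14 + 87 + 54 + 86 + 17 + 61 = 319

jpy_sum=158, amount_sum=319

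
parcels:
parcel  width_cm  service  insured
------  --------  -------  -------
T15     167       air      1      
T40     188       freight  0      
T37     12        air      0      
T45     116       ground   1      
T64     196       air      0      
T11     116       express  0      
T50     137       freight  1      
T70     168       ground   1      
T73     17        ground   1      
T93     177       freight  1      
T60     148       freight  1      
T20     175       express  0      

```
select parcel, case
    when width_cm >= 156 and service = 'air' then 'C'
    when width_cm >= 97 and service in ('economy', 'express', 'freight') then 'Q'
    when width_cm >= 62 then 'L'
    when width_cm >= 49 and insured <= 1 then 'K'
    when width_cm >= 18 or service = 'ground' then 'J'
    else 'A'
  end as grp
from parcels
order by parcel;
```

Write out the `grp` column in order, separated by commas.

parcel=T11: width_cm >= 97 and service in ('economy', 'express', 'freight') → Q
parcel=T15: width_cm >= 156 and service = 'air' → C
parcel=T20: width_cm >= 97 and service in ('economy', 'express', 'freight') → Q
parcel=T37: ELSE → A
parcel=T40: width_cm >= 97 and service in ('economy', 'express', 'freight') → Q
parcel=T45: width_cm >= 62 → L
parcel=T50: width_cm >= 97 and service in ('economy', 'express', 'freight') → Q
parcel=T60: width_cm >= 97 and service in ('economy', 'express', 'freight') → Q
parcel=T64: width_cm >= 156 and service = 'air' → C
parcel=T70: width_cm >= 62 → L
parcel=T73: width_cm >= 18 or service = 'ground' → J
parcel=T93: width_cm >= 97 and service in ('economy', 'express', 'freight') → Q

Q, C, Q, A, Q, L, Q, Q, C, L, J, Q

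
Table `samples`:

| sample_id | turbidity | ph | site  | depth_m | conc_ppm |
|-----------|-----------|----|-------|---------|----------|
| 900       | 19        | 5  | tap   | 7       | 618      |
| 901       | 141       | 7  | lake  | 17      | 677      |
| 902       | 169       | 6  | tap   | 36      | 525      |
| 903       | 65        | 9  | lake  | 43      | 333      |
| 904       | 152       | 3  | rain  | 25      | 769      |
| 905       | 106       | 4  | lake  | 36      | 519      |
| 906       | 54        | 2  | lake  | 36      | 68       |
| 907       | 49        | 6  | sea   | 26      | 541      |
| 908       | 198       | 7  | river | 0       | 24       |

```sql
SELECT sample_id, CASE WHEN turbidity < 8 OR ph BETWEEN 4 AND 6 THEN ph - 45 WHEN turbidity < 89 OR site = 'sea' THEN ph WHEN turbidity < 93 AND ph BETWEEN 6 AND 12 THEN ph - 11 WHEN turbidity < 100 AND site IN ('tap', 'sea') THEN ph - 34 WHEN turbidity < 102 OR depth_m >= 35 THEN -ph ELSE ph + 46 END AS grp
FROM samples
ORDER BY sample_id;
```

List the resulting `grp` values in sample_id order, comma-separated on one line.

-40, 53, -39, 9, 49, -41, 2, -39, 53

sample_id=900: turbidity < 8 OR ph BETWEEN 4 AND 6 → -40
sample_id=901: ELSE → 53
sample_id=902: turbidity < 8 OR ph BETWEEN 4 AND 6 → -39
sample_id=903: turbidity < 89 OR site = 'sea' → 9
sample_id=904: ELSE → 49
sample_id=905: turbidity < 8 OR ph BETWEEN 4 AND 6 → -41
sample_id=906: turbidity < 89 OR site = 'sea' → 2
sample_id=907: turbidity < 8 OR ph BETWEEN 4 AND 6 → -39
sample_id=908: ELSE → 53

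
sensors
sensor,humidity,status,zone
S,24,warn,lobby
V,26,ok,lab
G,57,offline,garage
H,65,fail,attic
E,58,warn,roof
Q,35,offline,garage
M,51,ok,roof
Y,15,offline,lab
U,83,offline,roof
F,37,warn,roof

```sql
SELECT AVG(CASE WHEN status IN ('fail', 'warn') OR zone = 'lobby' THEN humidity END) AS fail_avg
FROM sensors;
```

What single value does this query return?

46

sensor=S: ✓ → 24
sensor=V: ✗
sensor=G: ✗
sensor=H: ✓ → 65
sensor=E: ✓ → 58
sensor=Q: ✗
sensor=M: ✗
sensor=Y: ✗
sensor=U: ✗
sensor=F: ✓ → 37
fail_avg = (24 + 65 + 58 + 37) / 4 = 46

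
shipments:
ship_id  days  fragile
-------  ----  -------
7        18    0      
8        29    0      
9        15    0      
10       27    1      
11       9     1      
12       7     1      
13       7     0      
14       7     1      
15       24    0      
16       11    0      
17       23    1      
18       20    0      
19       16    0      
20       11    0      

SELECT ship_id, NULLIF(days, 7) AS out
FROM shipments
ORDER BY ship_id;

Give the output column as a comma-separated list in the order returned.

ship_id=7: days=18 vs 7: differ → 18
ship_id=8: days=29 vs 7: differ → 29
ship_id=9: days=15 vs 7: differ → 15
ship_id=10: days=27 vs 7: differ → 27
ship_id=11: days=9 vs 7: differ → 9
ship_id=12: days=7 vs 7: equal → NULL
ship_id=13: days=7 vs 7: equal → NULL
ship_id=14: days=7 vs 7: equal → NULL
ship_id=15: days=24 vs 7: differ → 24
ship_id=16: days=11 vs 7: differ → 11
ship_id=17: days=23 vs 7: differ → 23
ship_id=18: days=20 vs 7: differ → 20
ship_id=19: days=16 vs 7: differ → 16
ship_id=20: days=11 vs 7: differ → 11

18, 29, 15, 27, 9, NULL, NULL, NULL, 24, 11, 23, 20, 16, 11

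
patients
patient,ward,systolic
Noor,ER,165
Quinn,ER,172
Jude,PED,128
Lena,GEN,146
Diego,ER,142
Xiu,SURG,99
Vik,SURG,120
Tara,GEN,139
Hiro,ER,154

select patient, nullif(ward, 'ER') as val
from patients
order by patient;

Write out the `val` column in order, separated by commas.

patient=Diego: ward=ER vs ER: equal → NULL
patient=Hiro: ward=ER vs ER: equal → NULL
patient=Jude: ward=PED vs ER: differ → PED
patient=Lena: ward=GEN vs ER: differ → GEN
patient=Noor: ward=ER vs ER: equal → NULL
patient=Quinn: ward=ER vs ER: equal → NULL
patient=Tara: ward=GEN vs ER: differ → GEN
patient=Vik: ward=SURG vs ER: differ → SURG
patient=Xiu: ward=SURG vs ER: differ → SURG

NULL, NULL, PED, GEN, NULL, NULL, GEN, SURG, SURG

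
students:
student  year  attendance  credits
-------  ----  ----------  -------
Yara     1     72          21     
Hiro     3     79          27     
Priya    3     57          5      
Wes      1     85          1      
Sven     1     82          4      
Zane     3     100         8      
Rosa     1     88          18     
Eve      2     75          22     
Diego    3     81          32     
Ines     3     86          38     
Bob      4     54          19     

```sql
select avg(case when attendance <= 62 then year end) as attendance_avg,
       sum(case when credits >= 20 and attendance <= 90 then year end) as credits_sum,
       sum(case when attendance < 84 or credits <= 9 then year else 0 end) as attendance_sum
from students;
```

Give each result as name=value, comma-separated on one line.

attendance_avg=3.5, credits_sum=12, attendance_sum=21

[attendance_avg: attendance <= 62]
student=Yara: ✗
student=Hiro: ✗
student=Priya: ✓ → 3
student=Wes: ✗
student=Sven: ✗
student=Zane: ✗
student=Rosa: ✗
student=Eve: ✗
student=Diego: ✗
student=Ines: ✗
student=Bob: ✓ → 4
attendance_avg = (3 + 4) / 2 = 3.5
—
[credits_sum: credits >= 20 and attendance <= 90]
student=Yara: ✓ → 1
student=Hiro: ✓ → 3
student=Priya: ✗
student=Wes: ✗
student=Sven: ✗
student=Zane: ✗
student=Rosa: ✗
student=Eve: ✓ → 2
student=Diego: ✓ → 3
student=Ines: ✓ → 3
student=Bob: ✗
credits_sum = 1 + 3 + 2 + 3 + 3 = 12
—
[attendance_sum: attendance < 84 or credits <= 9]
student=Yara: ✓ → 1
student=Hiro: ✓ → 3
student=Priya: ✓ → 3
student=Wes: ✓ → 1
student=Sven: ✓ → 1
student=Zane: ✓ → 3
student=Rosa: ✗
student=Eve: ✓ → 2
student=Diego: ✓ → 3
student=Ines: ✗
student=Bob: ✓ → 4
attendance_sum = 1 + 3 + 3 + 1 + 1 + 3 + 2 + 3 + 4 = 21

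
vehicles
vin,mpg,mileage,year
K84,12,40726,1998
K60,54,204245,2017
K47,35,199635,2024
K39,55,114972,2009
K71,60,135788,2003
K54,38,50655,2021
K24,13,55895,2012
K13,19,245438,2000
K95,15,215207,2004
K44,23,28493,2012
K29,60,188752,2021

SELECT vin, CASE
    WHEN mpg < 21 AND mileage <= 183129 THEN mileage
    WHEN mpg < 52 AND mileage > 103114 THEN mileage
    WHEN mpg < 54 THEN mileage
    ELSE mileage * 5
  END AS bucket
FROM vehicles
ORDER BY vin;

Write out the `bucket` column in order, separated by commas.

vin=K13: mpg < 52 AND mileage > 103114 → 245438
vin=K24: mpg < 21 AND mileage <= 183129 → 55895
vin=K29: ELSE → 943760
vin=K39: ELSE → 574860
vin=K44: mpg < 54 → 28493
vin=K47: mpg < 52 AND mileage > 103114 → 199635
vin=K54: mpg < 54 → 50655
vin=K60: ELSE → 1021225
vin=K71: ELSE → 678940
vin=K84: mpg < 21 AND mileage <= 183129 → 40726
vin=K95: mpg < 52 AND mileage > 103114 → 215207

245438, 55895, 943760, 574860, 28493, 199635, 50655, 1021225, 678940, 40726, 215207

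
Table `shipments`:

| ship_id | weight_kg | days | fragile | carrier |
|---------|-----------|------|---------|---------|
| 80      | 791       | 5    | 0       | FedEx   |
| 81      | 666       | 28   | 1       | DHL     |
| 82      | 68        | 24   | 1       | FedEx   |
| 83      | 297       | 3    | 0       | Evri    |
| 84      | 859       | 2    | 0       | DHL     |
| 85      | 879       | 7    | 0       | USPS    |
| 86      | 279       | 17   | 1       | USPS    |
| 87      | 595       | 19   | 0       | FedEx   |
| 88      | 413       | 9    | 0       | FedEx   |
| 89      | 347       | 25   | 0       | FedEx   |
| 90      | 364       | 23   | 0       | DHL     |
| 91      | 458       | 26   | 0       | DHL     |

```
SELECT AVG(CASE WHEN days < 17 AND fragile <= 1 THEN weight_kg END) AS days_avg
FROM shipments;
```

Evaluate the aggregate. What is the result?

ship_id=80: ✓ → 791
ship_id=81: ✗
ship_id=82: ✗
ship_id=83: ✓ → 297
ship_id=84: ✓ → 859
ship_id=85: ✓ → 879
ship_id=86: ✗
ship_id=87: ✗
ship_id=88: ✓ → 413
ship_id=89: ✗
ship_id=90: ✗
ship_id=91: ✗
days_avg = (791 + 297 + 859 + 879 + 413) / 5 = 647.8

647.8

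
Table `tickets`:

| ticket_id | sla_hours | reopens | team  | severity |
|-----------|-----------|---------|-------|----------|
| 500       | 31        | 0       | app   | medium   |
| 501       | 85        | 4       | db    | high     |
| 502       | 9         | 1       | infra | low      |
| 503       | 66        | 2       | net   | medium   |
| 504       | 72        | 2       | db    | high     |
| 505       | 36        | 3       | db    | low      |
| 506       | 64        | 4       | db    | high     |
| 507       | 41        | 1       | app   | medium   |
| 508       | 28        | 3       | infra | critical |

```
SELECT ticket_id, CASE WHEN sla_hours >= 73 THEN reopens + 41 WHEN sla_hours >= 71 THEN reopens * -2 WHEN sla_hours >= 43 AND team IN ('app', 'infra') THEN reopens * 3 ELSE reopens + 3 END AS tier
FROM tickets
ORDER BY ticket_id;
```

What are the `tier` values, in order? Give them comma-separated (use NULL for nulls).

3, 45, 4, 5, -4, 6, 7, 4, 6

ticket_id=500: ELSE → 3
ticket_id=501: sla_hours >= 73 → 45
ticket_id=502: ELSE → 4
ticket_id=503: ELSE → 5
ticket_id=504: sla_hours >= 71 → -4
ticket_id=505: ELSE → 6
ticket_id=506: ELSE → 7
ticket_id=507: ELSE → 4
ticket_id=508: ELSE → 6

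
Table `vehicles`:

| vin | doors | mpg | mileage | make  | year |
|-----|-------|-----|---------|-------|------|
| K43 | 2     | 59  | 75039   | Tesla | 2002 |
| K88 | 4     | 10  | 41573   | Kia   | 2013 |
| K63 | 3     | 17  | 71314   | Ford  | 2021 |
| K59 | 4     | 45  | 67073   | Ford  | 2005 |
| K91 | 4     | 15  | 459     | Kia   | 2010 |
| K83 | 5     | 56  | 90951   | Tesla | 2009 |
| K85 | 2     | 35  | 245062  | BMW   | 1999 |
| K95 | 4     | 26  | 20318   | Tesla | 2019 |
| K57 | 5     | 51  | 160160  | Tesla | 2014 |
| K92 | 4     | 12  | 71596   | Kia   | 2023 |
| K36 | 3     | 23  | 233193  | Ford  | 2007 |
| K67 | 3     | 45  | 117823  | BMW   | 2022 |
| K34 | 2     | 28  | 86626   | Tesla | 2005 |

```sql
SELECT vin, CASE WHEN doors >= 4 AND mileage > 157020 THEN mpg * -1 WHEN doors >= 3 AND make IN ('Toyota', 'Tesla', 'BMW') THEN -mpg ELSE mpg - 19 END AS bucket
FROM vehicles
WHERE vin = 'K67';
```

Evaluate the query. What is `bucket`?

vin = K67: doors=3, mpg=45, mileage=117823, make=BMW, year=2022.
doors >= 4 AND mileage > 157020 → false
doors >= 3 AND make IN ('Toyota', 'Tesla', 'BMW') → true → -45

-45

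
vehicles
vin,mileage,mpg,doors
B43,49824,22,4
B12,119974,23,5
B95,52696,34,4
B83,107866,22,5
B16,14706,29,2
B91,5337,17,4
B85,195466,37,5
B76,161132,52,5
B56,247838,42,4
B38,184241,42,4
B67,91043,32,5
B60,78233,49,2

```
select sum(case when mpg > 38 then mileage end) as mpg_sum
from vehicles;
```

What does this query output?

vin=B43: ✗
vin=B12: ✗
vin=B95: ✗
vin=B83: ✗
vin=B16: ✗
vin=B91: ✗
vin=B85: ✗
vin=B76: ✓ → 161132
vin=B56: ✓ → 247838
vin=B38: ✓ → 184241
vin=B67: ✗
vin=B60: ✓ → 78233
mpg_sum = 161132 + 247838 + 184241 + 78233 = 671444

671444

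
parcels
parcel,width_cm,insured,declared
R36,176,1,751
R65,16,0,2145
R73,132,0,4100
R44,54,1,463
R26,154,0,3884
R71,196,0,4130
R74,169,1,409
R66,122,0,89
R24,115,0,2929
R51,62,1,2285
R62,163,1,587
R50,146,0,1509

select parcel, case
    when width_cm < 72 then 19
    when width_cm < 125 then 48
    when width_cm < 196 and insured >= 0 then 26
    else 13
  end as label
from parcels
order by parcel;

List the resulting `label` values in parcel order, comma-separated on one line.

parcel=R24: width_cm < 125 → 48
parcel=R26: width_cm < 196 and insured >= 0 → 26
parcel=R36: width_cm < 196 and insured >= 0 → 26
parcel=R44: width_cm < 72 → 19
parcel=R50: width_cm < 196 and insured >= 0 → 26
parcel=R51: width_cm < 72 → 19
parcel=R62: width_cm < 196 and insured >= 0 → 26
parcel=R65: width_cm < 72 → 19
parcel=R66: width_cm < 125 → 48
parcel=R71: ELSE → 13
parcel=R73: width_cm < 196 and insured >= 0 → 26
parcel=R74: width_cm < 196 and insured >= 0 → 26

48, 26, 26, 19, 26, 19, 26, 19, 48, 13, 26, 26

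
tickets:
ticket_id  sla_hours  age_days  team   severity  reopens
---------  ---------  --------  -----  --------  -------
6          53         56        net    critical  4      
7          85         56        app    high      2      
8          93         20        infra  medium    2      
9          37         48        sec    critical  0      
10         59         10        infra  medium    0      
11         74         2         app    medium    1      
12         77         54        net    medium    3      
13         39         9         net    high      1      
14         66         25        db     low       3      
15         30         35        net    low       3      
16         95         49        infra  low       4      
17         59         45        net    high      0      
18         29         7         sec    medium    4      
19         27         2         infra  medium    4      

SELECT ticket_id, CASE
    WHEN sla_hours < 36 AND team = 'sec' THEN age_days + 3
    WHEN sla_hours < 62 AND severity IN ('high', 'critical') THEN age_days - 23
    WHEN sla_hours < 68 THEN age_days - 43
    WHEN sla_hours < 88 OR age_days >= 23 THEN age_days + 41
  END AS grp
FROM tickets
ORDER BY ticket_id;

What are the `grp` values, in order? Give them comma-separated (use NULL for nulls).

33, 97, NULL, 25, -33, 43, 95, -14, -18, -8, 90, 22, 10, -41

ticket_id=6: sla_hours < 62 AND severity IN ('high', 'critical') → 33
ticket_id=7: sla_hours < 88 OR age_days >= 23 → 97
ticket_id=8: (no match → NULL) → NULL
ticket_id=9: sla_hours < 62 AND severity IN ('high', 'critical') → 25
ticket_id=10: sla_hours < 68 → -33
ticket_id=11: sla_hours < 88 OR age_days >= 23 → 43
ticket_id=12: sla_hours < 88 OR age_days >= 23 → 95
ticket_id=13: sla_hours < 62 AND severity IN ('high', 'critical') → -14
ticket_id=14: sla_hours < 68 → -18
ticket_id=15: sla_hours < 68 → -8
ticket_id=16: sla_hours < 88 OR age_days >= 23 → 90
ticket_id=17: sla_hours < 62 AND severity IN ('high', 'critical') → 22
ticket_id=18: sla_hours < 36 AND team = 'sec' → 10
ticket_id=19: sla_hours < 68 → -41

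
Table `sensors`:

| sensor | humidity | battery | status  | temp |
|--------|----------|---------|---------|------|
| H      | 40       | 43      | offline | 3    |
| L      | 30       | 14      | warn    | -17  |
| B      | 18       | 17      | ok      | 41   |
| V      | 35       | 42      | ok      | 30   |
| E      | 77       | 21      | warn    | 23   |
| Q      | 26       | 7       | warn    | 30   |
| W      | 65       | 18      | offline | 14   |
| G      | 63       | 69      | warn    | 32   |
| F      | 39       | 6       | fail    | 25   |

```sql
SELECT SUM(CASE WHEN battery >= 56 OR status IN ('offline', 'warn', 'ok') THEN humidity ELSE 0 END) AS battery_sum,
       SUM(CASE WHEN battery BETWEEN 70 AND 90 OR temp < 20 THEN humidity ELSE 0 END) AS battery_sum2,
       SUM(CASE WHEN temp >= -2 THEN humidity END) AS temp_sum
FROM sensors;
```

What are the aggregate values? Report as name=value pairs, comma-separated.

[battery_sum: battery >= 56 OR status IN ('offline', 'warn', 'ok')]
sensor=H: ✓ → 40
sensor=L: ✓ → 30
sensor=B: ✓ → 18
sensor=V: ✓ → 35
sensor=E: ✓ → 77
sensor=Q: ✓ → 26
sensor=W: ✓ → 65
sensor=G: ✓ → 63
sensor=F: ✗
battery_sum = 40 + 30 + 18 + 35 + 77 + 26 + 65 + 63 = 354
—
[battery_sum2: battery BETWEEN 70 AND 90 OR temp < 20]
sensor=H: ✓ → 40
sensor=L: ✓ → 30
sensor=B: ✗
sensor=V: ✗
sensor=E: ✗
sensor=Q: ✗
sensor=W: ✓ → 65
sensor=G: ✗
sensor=F: ✗
battery_sum2 = 40 + 30 + 65 = 135
—
[temp_sum: temp >= -2]
sensor=H: ✓ → 40
sensor=L: ✗
sensor=B: ✓ → 18
sensor=V: ✓ → 35
sensor=E: ✓ → 77
sensor=Q: ✓ → 26
sensor=W: ✓ → 65
sensor=G: ✓ → 63
sensor=F: ✓ → 39
temp_sum = 40 + 18 + 35 + 77 + 26 + 65 + 63 + 39 = 363

battery_sum=354, battery_sum2=135, temp_sum=363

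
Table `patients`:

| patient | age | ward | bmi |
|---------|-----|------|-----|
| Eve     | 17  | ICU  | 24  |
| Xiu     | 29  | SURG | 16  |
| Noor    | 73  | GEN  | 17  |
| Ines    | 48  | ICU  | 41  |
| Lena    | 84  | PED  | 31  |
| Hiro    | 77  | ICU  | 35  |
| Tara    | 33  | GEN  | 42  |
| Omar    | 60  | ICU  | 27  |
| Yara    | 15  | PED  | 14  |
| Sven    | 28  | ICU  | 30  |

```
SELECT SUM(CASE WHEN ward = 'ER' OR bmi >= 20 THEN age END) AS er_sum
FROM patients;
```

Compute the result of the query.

patient=Eve: ✓ → 17
patient=Xiu: ✗
patient=Noor: ✗
patient=Ines: ✓ → 48
patient=Lena: ✓ → 84
patient=Hiro: ✓ → 77
patient=Tara: ✓ → 33
patient=Omar: ✓ → 60
patient=Yara: ✗
patient=Sven: ✓ → 28
er_sum = 17 + 48 + 84 + 77 + 33 + 60 + 28 = 347

347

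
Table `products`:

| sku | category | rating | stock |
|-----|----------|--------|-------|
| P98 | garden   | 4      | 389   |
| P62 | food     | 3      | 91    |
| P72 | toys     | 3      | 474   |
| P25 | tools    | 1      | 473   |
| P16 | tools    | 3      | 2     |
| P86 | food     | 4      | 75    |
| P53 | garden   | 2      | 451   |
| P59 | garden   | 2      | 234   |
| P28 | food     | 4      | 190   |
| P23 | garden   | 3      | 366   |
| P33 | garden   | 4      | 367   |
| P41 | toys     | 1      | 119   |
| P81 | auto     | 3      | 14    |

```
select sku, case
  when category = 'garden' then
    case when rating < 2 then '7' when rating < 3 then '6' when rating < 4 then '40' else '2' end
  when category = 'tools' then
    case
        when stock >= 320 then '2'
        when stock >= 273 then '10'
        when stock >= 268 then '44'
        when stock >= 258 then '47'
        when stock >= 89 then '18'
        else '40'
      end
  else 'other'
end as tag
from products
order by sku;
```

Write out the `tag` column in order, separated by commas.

sku=P16: category='tools' → inner[ELSE] → 40
sku=P23: category='garden' → inner[rating < 4] → 40
sku=P25: category='tools' → inner[stock >= 320] → 2
sku=P28: category='food' → outer ELSE → other
sku=P33: category='garden' → inner[ELSE] → 2
sku=P41: category='toys' → outer ELSE → other
sku=P53: category='garden' → inner[rating < 3] → 6
sku=P59: category='garden' → inner[rating < 3] → 6
sku=P62: category='food' → outer ELSE → other
sku=P72: category='toys' → outer ELSE → other
sku=P81: category='auto' → outer ELSE → other
sku=P86: category='food' → outer ELSE → other
sku=P98: category='garden' → inner[ELSE] → 2

40, 40, 2, other, 2, other, 6, 6, other, other, other, other, 2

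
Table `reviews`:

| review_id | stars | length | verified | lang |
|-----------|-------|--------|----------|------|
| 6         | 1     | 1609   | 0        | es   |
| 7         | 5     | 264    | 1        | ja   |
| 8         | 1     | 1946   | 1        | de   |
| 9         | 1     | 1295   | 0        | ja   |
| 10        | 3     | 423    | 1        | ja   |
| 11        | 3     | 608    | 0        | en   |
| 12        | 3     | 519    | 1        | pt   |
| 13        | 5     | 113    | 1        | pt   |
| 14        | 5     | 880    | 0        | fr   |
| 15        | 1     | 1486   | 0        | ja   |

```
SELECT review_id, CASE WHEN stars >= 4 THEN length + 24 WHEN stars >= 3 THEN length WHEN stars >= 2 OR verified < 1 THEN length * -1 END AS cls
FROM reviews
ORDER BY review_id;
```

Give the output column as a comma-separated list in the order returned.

review_id=6: stars >= 2 OR verified < 1 → -1609
review_id=7: stars >= 4 → 288
review_id=8: (no match → NULL) → NULL
review_id=9: stars >= 2 OR verified < 1 → -1295
review_id=10: stars >= 3 → 423
review_id=11: stars >= 3 → 608
review_id=12: stars >= 3 → 519
review_id=13: stars >= 4 → 137
review_id=14: stars >= 4 → 904
review_id=15: stars >= 2 OR verified < 1 → -1486

-1609, 288, NULL, -1295, 423, 608, 519, 137, 904, -1486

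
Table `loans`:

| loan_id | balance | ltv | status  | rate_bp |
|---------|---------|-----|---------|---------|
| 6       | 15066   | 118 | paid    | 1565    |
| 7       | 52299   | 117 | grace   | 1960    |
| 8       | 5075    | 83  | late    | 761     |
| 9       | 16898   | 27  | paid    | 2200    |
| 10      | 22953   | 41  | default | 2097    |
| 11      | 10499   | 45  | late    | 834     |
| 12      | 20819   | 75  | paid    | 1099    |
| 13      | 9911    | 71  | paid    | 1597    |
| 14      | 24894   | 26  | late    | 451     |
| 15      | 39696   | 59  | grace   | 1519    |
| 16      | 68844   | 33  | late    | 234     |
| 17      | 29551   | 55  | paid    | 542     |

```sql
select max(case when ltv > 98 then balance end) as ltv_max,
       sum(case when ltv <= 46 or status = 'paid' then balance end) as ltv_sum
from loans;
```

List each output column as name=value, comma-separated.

ltv_max=52299, ltv_sum=219435

[ltv_max: ltv > 98]
loan_id=6: ✓ → 15066
loan_id=7: ✓ → 52299
loan_id=8: ✗
loan_id=9: ✗
loan_id=10: ✗
loan_id=11: ✗
loan_id=12: ✗
loan_id=13: ✗
loan_id=14: ✗
loan_id=15: ✗
loan_id=16: ✗
loan_id=17: ✗
ltv_max = MAX(15066, 52299) = 52299
—
[ltv_sum: ltv <= 46 or status = 'paid']
loan_id=6: ✓ → 15066
loan_id=7: ✗
loan_id=8: ✗
loan_id=9: ✓ → 16898
loan_id=10: ✓ → 22953
loan_id=11: ✓ → 10499
loan_id=12: ✓ → 20819
loan_id=13: ✓ → 9911
loan_id=14: ✓ → 24894
loan_id=15: ✗
loan_id=16: ✓ → 68844
loan_id=17: ✓ → 29551
ltv_sum = 15066 + 16898 + 22953 + 10499 + 20819 + 9911 + 24894 + 68844 + 29551 = 219435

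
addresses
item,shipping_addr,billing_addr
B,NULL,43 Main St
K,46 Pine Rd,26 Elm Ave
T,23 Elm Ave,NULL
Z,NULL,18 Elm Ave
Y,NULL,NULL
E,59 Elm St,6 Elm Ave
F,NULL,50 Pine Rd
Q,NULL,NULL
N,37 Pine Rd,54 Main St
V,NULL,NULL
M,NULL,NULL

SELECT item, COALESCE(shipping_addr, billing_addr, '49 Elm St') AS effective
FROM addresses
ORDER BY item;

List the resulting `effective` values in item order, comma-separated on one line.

43 Main St, 59 Elm St, 50 Pine Rd, 46 Pine Rd, 49 Elm St, 37 Pine Rd, 49 Elm St, 23 Elm Ave, 49 Elm St, 49 Elm St, 18 Elm Ave

item=B: shipping_addr=NULL, billing_addr=43 Main St → 43 Main St
item=E: shipping_addr=59 Elm St → 59 Elm St
item=F: shipping_addr=NULL, billing_addr=50 Pine Rd → 50 Pine Rd
item=K: shipping_addr=46 Pine Rd → 46 Pine Rd
item=M: shipping_addr=NULL, billing_addr=NULL, → literal 49 Elm St → 49 Elm St
item=N: shipping_addr=37 Pine Rd → 37 Pine Rd
item=Q: shipping_addr=NULL, billing_addr=NULL, → literal 49 Elm St → 49 Elm St
item=T: shipping_addr=23 Elm Ave → 23 Elm Ave
item=V: shipping_addr=NULL, billing_addr=NULL, → literal 49 Elm St → 49 Elm St
item=Y: shipping_addr=NULL, billing_addr=NULL, → literal 49 Elm St → 49 Elm St
item=Z: shipping_addr=NULL, billing_addr=18 Elm Ave → 18 Elm Ave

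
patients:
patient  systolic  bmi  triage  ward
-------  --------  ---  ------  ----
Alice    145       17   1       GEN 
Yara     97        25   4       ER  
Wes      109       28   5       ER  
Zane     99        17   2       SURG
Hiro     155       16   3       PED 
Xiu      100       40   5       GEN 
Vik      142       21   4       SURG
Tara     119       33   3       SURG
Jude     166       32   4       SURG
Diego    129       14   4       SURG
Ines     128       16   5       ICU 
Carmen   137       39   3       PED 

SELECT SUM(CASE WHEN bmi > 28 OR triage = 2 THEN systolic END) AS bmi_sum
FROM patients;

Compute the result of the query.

621

patient=Alice: ✗
patient=Yara: ✗
patient=Wes: ✗
patient=Zane: ✓ → 99
patient=Hiro: ✗
patient=Xiu: ✓ → 100
patient=Vik: ✗
patient=Tara: ✓ → 119
patient=Jude: ✓ → 166
patient=Diego: ✗
patient=Ines: ✗
patient=Carmen: ✓ → 137
bmi_sum = 99 + 100 + 119 + 166 + 137 = 621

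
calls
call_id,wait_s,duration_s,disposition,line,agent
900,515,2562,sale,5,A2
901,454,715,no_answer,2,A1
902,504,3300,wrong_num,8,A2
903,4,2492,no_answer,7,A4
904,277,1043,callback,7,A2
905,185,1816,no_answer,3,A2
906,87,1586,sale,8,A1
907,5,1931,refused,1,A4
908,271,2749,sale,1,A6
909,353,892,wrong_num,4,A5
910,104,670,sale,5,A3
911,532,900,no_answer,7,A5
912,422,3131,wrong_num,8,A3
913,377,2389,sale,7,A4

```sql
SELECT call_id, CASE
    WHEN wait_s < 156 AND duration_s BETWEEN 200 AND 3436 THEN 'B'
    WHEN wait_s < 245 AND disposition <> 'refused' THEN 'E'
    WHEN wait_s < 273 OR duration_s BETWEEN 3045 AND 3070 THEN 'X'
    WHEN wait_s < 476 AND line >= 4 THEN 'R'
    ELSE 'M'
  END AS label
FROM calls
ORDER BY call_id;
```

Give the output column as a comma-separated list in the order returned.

M, M, M, B, R, E, B, B, X, R, B, M, R, R

call_id=900: ELSE → M
call_id=901: ELSE → M
call_id=902: ELSE → M
call_id=903: wait_s < 156 AND duration_s BETWEEN 200 AND 3436 → B
call_id=904: wait_s < 476 AND line >= 4 → R
call_id=905: wait_s < 245 AND disposition <> 'refused' → E
call_id=906: wait_s < 156 AND duration_s BETWEEN 200 AND 3436 → B
call_id=907: wait_s < 156 AND duration_s BETWEEN 200 AND 3436 → B
call_id=908: wait_s < 273 OR duration_s BETWEEN 3045 AND 3070 → X
call_id=909: wait_s < 476 AND line >= 4 → R
call_id=910: wait_s < 156 AND duration_s BETWEEN 200 AND 3436 → B
call_id=911: ELSE → M
call_id=912: wait_s < 476 AND line >= 4 → R
call_id=913: wait_s < 476 AND line >= 4 → R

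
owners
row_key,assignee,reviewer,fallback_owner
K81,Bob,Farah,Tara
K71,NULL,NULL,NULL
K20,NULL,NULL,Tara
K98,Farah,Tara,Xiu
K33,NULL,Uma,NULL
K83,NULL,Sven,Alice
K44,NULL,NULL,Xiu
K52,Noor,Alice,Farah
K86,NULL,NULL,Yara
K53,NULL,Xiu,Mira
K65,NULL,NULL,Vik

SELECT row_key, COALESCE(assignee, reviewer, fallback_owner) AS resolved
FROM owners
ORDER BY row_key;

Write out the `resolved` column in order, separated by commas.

row_key=K20: assignee=NULL, reviewer=NULL, fallback_owner=Tara → Tara
row_key=K33: assignee=NULL, reviewer=Uma → Uma
row_key=K44: assignee=NULL, reviewer=NULL, fallback_owner=Xiu → Xiu
row_key=K52: assignee=Noor → Noor
row_key=K53: assignee=NULL, reviewer=Xiu → Xiu
row_key=K65: assignee=NULL, reviewer=NULL, fallback_owner=Vik → Vik
row_key=K71: assignee=NULL, reviewer=NULL, fallback_owner=NULL (all NULL) → NULL
row_key=K81: assignee=Bob → Bob
row_key=K83: assignee=NULL, reviewer=Sven → Sven
row_key=K86: assignee=NULL, reviewer=NULL, fallback_owner=Yara → Yara
row_key=K98: assignee=Farah → Farah

Tara, Uma, Xiu, Noor, Xiu, Vik, NULL, Bob, Sven, Yara, Farah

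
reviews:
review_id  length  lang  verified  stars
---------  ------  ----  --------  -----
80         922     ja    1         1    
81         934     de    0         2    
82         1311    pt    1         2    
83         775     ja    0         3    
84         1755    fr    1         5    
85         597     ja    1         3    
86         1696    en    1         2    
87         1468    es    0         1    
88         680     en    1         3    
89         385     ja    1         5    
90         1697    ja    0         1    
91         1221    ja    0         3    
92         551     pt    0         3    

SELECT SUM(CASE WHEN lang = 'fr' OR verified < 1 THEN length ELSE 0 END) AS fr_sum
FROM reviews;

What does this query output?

review_id=80: ✗
review_id=81: ✓ → 934
review_id=82: ✗
review_id=83: ✓ → 775
review_id=84: ✓ → 1755
review_id=85: ✗
review_id=86: ✗
review_id=87: ✓ → 1468
review_id=88: ✗
review_id=89: ✗
review_id=90: ✓ → 1697
review_id=91: ✓ → 1221
review_id=92: ✓ → 551
fr_sum = 934 + 775 + 1755 + 1468 + 1697 + 1221 + 551 = 8401

8401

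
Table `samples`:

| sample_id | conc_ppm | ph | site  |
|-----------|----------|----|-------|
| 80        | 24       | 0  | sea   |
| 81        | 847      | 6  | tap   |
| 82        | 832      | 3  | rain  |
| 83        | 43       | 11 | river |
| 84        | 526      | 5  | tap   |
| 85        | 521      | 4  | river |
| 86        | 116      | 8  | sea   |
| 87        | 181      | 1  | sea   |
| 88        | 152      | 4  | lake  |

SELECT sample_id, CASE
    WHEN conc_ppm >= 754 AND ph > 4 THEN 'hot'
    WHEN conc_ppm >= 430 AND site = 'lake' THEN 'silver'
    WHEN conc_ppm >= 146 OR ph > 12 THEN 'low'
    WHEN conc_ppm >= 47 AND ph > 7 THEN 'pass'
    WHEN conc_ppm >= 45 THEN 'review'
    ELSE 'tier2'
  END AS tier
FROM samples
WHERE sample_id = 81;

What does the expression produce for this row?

sample_id = 81: conc_ppm=847, ph=6, site=tap.
conc_ppm >= 754 AND ph > 4 → true → hot

hot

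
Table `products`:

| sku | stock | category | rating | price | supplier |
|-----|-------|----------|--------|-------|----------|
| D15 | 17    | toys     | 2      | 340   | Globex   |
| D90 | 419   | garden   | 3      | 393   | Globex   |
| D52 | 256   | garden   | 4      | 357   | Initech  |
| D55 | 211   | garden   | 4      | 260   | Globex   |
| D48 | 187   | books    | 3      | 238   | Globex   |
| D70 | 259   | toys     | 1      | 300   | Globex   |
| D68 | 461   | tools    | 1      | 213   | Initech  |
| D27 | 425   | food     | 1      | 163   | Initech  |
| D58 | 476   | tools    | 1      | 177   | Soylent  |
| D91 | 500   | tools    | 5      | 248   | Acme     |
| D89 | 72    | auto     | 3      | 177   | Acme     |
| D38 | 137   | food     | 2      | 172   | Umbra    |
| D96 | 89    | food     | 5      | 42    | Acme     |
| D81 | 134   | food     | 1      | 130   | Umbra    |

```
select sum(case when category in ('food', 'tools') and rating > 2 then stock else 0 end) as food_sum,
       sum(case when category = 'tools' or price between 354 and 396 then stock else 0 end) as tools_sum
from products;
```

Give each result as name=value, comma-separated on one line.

[food_sum: category in ('food', 'tools') and rating > 2]
sku=D15: ✗
sku=D90: ✗
sku=D52: ✗
sku=D55: ✗
sku=D48: ✗
sku=D70: ✗
sku=D68: ✗
sku=D27: ✗
sku=D58: ✗
sku=D91: ✓ → 500
sku=D89: ✗
sku=D38: ✗
sku=D96: ✓ → 89
sku=D81: ✗
food_sum = 500 + 89 = 589
—
[tools_sum: category = 'tools' or price between 354 and 396]
sku=D15: ✗
sku=D90: ✓ → 419
sku=D52: ✓ → 256
sku=D55: ✗
sku=D48: ✗
sku=D70: ✗
sku=D68: ✓ → 461
sku=D27: ✗
sku=D58: ✓ → 476
sku=D91: ✓ → 500
sku=D89: ✗
sku=D38: ✗
sku=D96: ✗
sku=D81: ✗
tools_sum = 419 + 256 + 461 + 476 + 500 = 2112

food_sum=589, tools_sum=2112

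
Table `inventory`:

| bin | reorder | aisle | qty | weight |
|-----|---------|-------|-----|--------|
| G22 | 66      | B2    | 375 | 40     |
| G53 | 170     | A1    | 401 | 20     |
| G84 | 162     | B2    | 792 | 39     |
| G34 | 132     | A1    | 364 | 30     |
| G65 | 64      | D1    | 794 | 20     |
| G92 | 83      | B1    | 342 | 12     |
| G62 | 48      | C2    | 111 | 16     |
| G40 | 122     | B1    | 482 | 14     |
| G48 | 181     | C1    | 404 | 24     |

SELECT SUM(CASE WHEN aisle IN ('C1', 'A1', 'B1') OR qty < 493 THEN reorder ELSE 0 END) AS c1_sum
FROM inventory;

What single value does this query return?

bin=G22: ✓ → 66
bin=G53: ✓ → 170
bin=G84: ✗
bin=G34: ✓ → 132
bin=G65: ✗
bin=G92: ✓ → 83
bin=G62: ✓ → 48
bin=G40: ✓ → 122
bin=G48: ✓ → 181
c1_sum = 66 + 170 + 132 + 83 + 48 + 122 + 181 = 802

802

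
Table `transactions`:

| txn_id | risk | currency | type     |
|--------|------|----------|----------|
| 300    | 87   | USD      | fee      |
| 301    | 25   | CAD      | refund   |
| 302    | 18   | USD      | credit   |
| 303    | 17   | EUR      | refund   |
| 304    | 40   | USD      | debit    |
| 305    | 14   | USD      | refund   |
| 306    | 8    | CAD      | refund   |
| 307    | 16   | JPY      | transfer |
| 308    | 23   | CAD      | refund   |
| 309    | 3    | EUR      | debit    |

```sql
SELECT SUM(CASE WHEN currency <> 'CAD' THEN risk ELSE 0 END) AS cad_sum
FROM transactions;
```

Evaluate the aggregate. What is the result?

195

txn_id=300: ✓ → 87
txn_id=301: ✗
txn_id=302: ✓ → 18
txn_id=303: ✓ → 17
txn_id=304: ✓ → 40
txn_id=305: ✓ → 14
txn_id=306: ✗
txn_id=307: ✓ → 16
txn_id=308: ✗
txn_id=309: ✓ → 3
cad_sum = 87 + 18 + 17 + 40 + 14 + 16 + 3 = 195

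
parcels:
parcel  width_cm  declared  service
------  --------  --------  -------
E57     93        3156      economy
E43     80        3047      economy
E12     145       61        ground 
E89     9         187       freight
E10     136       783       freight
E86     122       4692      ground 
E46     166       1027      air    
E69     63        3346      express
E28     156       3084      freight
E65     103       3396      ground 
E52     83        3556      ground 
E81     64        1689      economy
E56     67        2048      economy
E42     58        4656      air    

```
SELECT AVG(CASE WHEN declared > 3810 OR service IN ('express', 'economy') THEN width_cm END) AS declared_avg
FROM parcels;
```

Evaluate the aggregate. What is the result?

parcel=E57: ✓ → 93
parcel=E43: ✓ → 80
parcel=E12: ✗
parcel=E89: ✗
parcel=E10: ✗
parcel=E86: ✓ → 122
parcel=E46: ✗
parcel=E69: ✓ → 63
parcel=E28: ✗
parcel=E65: ✗
parcel=E52: ✗
parcel=E81: ✓ → 64
parcel=E56: ✓ → 67
parcel=E42: ✓ → 58
declared_avg = (93 + 80 + 122 + 63 + 64 + 67 + 58) / 7 = 78.1428571429

78.1428571429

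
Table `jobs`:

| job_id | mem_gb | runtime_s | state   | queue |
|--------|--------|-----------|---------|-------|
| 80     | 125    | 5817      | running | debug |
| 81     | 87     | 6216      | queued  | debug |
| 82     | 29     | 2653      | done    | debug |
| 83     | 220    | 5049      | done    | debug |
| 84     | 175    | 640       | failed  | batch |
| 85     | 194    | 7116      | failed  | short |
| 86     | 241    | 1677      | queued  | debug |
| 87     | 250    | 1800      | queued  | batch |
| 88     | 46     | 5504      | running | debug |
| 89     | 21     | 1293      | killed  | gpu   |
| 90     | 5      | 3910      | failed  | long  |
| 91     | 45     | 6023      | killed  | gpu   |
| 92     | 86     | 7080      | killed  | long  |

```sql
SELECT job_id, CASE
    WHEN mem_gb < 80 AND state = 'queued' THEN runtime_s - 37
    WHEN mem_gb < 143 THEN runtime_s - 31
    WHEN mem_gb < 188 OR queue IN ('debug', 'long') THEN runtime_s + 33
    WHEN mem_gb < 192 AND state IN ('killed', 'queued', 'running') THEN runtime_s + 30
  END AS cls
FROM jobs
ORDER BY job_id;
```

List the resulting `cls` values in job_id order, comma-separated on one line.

5786, 6185, 2622, 5082, 673, NULL, 1710, NULL, 5473, 1262, 3879, 5992, 7049

job_id=80: mem_gb < 143 → 5786
job_id=81: mem_gb < 143 → 6185
job_id=82: mem_gb < 143 → 2622
job_id=83: mem_gb < 188 OR queue IN ('debug', 'long') → 5082
job_id=84: mem_gb < 188 OR queue IN ('debug', 'long') → 673
job_id=85: (no match → NULL) → NULL
job_id=86: mem_gb < 188 OR queue IN ('debug', 'long') → 1710
job_id=87: (no match → NULL) → NULL
job_id=88: mem_gb < 143 → 5473
job_id=89: mem_gb < 143 → 1262
job_id=90: mem_gb < 143 → 3879
job_id=91: mem_gb < 143 → 5992
job_id=92: mem_gb < 143 → 7049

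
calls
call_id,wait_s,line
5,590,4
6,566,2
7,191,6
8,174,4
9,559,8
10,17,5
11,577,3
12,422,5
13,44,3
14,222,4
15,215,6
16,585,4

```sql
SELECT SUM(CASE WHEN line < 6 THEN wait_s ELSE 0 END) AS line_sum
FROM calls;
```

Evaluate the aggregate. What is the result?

call_id=5: ✓ → 590
call_id=6: ✓ → 566
call_id=7: ✗
call_id=8: ✓ → 174
call_id=9: ✗
call_id=10: ✓ → 17
call_id=11: ✓ → 577
call_id=12: ✓ → 422
call_id=13: ✓ → 44
call_id=14: ✓ → 222
call_id=15: ✗
call_id=16: ✓ → 585
line_sum = 590 + 566 + 174 + 17 + 577 + 422 + 44 + 222 + 585 = 3197

3197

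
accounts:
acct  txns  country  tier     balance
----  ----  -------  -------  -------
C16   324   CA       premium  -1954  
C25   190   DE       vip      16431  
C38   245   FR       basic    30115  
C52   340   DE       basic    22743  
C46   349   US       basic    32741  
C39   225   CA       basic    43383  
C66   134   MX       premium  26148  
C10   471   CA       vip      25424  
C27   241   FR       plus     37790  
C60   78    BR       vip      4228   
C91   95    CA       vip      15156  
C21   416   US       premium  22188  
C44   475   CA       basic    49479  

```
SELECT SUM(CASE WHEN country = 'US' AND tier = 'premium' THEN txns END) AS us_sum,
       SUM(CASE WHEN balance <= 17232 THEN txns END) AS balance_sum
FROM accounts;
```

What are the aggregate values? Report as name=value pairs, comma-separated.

us_sum=416, balance_sum=687

[us_sum: country = 'US' AND tier = 'premium']
acct=C16: ✗
acct=C25: ✗
acct=C38: ✗
acct=C52: ✗
acct=C46: ✗
acct=C39: ✗
acct=C66: ✗
acct=C10: ✗
acct=C27: ✗
acct=C60: ✗
acct=C91: ✗
acct=C21: ✓ → 416
acct=C44: ✗
us_sum = 416
—
[balance_sum: balance <= 17232]
acct=C16: ✓ → 324
acct=C25: ✓ → 190
acct=C38: ✗
acct=C52: ✗
acct=C46: ✗
acct=C39: ✗
acct=C66: ✗
acct=C10: ✗
acct=C27: ✗
acct=C60: ✓ → 78
acct=C91: ✓ → 95
acct=C21: ✗
acct=C44: ✗
balance_sum = 324 + 190 + 78 + 95 = 687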